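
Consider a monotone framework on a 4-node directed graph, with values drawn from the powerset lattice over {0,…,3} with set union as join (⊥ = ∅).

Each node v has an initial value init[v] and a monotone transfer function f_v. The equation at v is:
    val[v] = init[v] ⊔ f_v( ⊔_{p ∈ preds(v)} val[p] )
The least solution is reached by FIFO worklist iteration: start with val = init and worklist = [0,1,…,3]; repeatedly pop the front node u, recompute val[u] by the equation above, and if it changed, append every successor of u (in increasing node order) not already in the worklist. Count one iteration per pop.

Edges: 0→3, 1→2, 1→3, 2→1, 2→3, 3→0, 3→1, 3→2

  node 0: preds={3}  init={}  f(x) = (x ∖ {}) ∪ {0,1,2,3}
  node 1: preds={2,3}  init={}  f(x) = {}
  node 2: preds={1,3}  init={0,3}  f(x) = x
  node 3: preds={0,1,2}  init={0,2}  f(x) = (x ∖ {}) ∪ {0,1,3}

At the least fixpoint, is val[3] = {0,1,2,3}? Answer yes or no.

Trace (9 dequeues):
  [1] u=0 | in {0,2} | out {0,1,2,3} | prev {} | push {}
  [2] u=1 | in {0,2,3} | out {} | ==
  [3] u=2 | in {0,2} | out {0,2,3} | prev {0,3} | push {1}
  [4] u=3 | in {0,1,2,3} | out {0,1,2,3} | prev {0,2} | push {0,2}
  [5] u=1 | in {0,1,2,3} | out {} | ==
  [6] u=0 | in {0,1,2,3} | out {0,1,2,3} | ==
  [7] u=2 | in {0,1,2,3} | out {0,1,2,3} | prev {0,2,3} | push {1,3}
  [8] u=1 | in {0,1,2,3} | out {} | ==
  [9] u=3 | in {0,1,2,3} | out {0,1,2,3} | ==

Converged values:
  [0] {0,1,2,3}
  [1] {}
  [2] {0,1,2,3}
  [3] {0,1,2,3}

yes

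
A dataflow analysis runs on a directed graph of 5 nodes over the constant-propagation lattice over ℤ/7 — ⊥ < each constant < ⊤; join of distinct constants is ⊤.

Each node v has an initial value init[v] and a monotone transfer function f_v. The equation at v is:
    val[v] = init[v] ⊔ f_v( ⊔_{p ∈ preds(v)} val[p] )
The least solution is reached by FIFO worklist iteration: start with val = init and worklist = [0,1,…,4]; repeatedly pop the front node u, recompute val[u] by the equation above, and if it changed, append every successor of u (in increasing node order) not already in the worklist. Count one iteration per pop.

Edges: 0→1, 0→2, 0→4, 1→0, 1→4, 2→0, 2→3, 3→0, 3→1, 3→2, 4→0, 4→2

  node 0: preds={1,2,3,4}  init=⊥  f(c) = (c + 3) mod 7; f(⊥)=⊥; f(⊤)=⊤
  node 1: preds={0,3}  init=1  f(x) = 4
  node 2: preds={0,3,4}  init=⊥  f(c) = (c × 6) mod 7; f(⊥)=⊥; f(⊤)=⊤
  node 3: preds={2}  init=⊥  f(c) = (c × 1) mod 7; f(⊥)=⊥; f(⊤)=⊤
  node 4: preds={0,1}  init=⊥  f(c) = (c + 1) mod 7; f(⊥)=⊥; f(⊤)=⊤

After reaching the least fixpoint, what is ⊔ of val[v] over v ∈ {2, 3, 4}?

Trace (14 dequeues):
  [1] u=0 | in 1 | out 4 | prev ⊥ | push {}
  [2] u=1 | in 4 | out ⊤ | prev 1 | push {0}
  [3] u=2 | in 4 | out 3 | prev ⊥ | push {}
  [4] u=3 | in 3 | out 3 | prev ⊥ | push {1,2}
  [5] u=4 | in ⊤ | out ⊤ | prev ⊥ | push {}
  [6] u=0 | in ⊤ | out ⊤ | prev 4 | push {4}
  [7] u=1 | in ⊤ | out ⊤ | ==
  [8] u=2 | in ⊤ | out ⊤ | prev 3 | push {0,3}
  [9] u=4 | in ⊤ | out ⊤ | ==
  [10] u=0 | in ⊤ | out ⊤ | ==
  [11] u=3 | in ⊤ | out ⊤ | prev 3 | push {0,1,2}
  [12] u=0 | in ⊤ | out ⊤ | ==
  [13] u=1 | in ⊤ | out ⊤ | ==
  [14] u=2 | in ⊤ | out ⊤ | ==

Converged values:
  [0] ⊤
  [1] ⊤
  [2] ⊤
  [3] ⊤
  [4] ⊤

⊤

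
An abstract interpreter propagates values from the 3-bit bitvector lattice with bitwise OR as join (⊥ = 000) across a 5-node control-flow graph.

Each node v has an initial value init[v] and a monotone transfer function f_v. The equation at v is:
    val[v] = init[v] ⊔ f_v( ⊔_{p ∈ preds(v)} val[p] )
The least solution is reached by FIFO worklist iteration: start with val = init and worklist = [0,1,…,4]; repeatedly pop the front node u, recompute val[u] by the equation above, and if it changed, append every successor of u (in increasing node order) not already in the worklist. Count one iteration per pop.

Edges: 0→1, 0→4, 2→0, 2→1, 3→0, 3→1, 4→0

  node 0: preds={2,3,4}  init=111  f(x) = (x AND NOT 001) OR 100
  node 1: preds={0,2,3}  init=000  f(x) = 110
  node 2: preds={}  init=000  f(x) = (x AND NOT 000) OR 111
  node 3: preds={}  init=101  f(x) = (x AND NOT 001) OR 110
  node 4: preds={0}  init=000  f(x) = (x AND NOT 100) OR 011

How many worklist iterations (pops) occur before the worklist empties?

7

Iteration log — 7 steps:
  step 1. node 0  ⊔preds=101  new=111  stable
  step 2. node 1  ⊔preds=111  new=110  old=000  +wl: 
  step 3. node 2  ⊔preds=000  new=111  old=000  +wl: 0,1
  step 4. node 3  ⊔preds=000  new=111  old=101  +wl: 
  step 5. node 4  ⊔preds=111  new=011  old=000  +wl: 
  step 6. node 0  ⊔preds=111  new=111  stable
  step 7. node 1  ⊔preds=111  new=110  stable

Least fixpoint reached:
  node 0: 111
  node 1: 110
  node 2: 111
  node 3: 111
  node 4: 011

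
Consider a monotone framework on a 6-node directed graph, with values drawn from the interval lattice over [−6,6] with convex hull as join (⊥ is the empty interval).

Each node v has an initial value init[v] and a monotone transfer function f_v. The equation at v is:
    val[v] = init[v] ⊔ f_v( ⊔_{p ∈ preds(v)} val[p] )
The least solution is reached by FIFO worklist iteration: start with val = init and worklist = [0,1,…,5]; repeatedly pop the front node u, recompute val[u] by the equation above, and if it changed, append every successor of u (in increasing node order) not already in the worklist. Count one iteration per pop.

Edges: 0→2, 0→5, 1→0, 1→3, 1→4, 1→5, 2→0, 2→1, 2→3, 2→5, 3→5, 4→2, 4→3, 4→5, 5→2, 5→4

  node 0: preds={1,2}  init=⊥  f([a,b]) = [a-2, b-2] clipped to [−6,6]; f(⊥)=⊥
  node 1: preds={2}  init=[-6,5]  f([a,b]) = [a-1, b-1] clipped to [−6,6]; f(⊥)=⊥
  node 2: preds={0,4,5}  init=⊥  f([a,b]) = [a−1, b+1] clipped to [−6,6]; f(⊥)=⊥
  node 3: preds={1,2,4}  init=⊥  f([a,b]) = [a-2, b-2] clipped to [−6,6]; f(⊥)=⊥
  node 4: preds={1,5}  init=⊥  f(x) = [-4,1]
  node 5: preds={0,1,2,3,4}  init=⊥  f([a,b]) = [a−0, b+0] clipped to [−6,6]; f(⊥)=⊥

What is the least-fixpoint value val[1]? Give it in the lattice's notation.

Iteration log — 16 steps:
  step 1. node 0  ⊔preds=[-6,5]  new=[-6,3]  old=⊥  +wl: 
  step 2. node 1  ⊔preds=⊥  new=[-6,5]  stable
  step 3. node 2  ⊔preds=[-6,3]  new=[-6,4]  old=⊥  +wl: 0,1
  step 4. node 3  ⊔preds=[-6,5]  new=[-6,3]  old=⊥  +wl: 
  step 5. node 4  ⊔preds=[-6,5]  new=[-4,1]  old=⊥  +wl: 2,3
  step 6. node 5  ⊔preds=[-6,5]  new=[-6,5]  old=⊥  +wl: 4
  step 7. node 0  ⊔preds=[-6,5]  new=[-6,3]  stable
  step 8. node 1  ⊔preds=[-6,4]  new=[-6,5]  stable
  step 9. node 2  ⊔preds=[-6,5]  new=[-6,6]  old=[-6,4]  +wl: 0,1,5
  step 10. node 3  ⊔preds=[-6,6]  new=[-6,4]  old=[-6,3]  +wl: 
  step 11. node 4  ⊔preds=[-6,5]  new=[-4,1]  stable
  step 12. node 0  ⊔preds=[-6,6]  new=[-6,4]  old=[-6,3]  +wl: 2
  step 13. node 1  ⊔preds=[-6,6]  new=[-6,5]  stable
  step 14. node 5  ⊔preds=[-6,6]  new=[-6,6]  old=[-6,5]  +wl: 4
  step 15. node 2  ⊔preds=[-6,6]  new=[-6,6]  stable
  step 16. node 4  ⊔preds=[-6,6]  new=[-4,1]  stable

Least fixpoint reached:
  node 0: [-6,4]
  node 1: [-6,5]
  node 2: [-6,6]
  node 3: [-6,4]
  node 4: [-4,1]
  node 5: [-6,6]

[-6,5]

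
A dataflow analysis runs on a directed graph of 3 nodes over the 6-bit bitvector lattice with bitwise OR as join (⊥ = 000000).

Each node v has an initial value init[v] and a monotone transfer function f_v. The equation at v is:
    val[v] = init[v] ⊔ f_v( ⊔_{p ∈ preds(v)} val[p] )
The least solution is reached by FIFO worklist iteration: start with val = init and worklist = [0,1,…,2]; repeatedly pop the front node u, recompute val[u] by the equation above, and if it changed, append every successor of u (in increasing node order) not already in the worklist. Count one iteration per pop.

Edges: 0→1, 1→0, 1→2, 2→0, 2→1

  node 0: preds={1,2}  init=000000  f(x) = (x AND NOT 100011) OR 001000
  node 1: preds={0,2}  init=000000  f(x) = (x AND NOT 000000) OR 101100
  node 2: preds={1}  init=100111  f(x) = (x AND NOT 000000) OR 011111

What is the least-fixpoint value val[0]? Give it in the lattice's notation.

Trace (7 dequeues):
  [1] u=0 | in 100111 | out 001100 | prev 000000 | push {}
  [2] u=1 | in 101111 | out 101111 | prev 000000 | push {0}
  [3] u=2 | in 101111 | out 111111 | prev 100111 | push {1}
  [4] u=0 | in 111111 | out 011100 | prev 001100 | push {}
  [5] u=1 | in 111111 | out 111111 | prev 101111 | push {0,2}
  [6] u=0 | in 111111 | out 011100 | ==
  [7] u=2 | in 111111 | out 111111 | ==

Converged values:
  [0] 011100
  [1] 111111
  [2] 111111

011100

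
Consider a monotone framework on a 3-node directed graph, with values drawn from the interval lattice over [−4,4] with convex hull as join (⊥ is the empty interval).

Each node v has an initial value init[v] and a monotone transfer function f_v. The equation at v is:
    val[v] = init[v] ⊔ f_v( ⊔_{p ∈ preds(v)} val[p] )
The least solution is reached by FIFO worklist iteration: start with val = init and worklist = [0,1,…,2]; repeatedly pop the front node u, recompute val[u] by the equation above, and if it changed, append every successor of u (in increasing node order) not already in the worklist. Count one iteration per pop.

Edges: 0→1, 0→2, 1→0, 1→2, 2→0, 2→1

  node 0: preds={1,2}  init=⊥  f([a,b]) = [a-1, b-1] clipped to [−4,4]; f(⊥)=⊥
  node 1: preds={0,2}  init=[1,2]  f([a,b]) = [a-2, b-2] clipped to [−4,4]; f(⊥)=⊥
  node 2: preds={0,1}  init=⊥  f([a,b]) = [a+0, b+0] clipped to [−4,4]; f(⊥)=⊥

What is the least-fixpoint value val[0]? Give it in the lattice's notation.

Trace (9 dequeues):
  [1] u=0 | in [1,2] | out [0,1] | prev ⊥ | push {}
  [2] u=1 | in [0,1] | out [-2,2] | prev [1,2] | push {0}
  [3] u=2 | in [-2,2] | out [-2,2] | prev ⊥ | push {1}
  [4] u=0 | in [-2,2] | out [-3,1] | prev [0,1] | push {2}
  [5] u=1 | in [-3,2] | out [-4,2] | prev [-2,2] | push {0}
  [6] u=2 | in [-4,2] | out [-4,2] | prev [-2,2] | push {1}
  [7] u=0 | in [-4,2] | out [-4,1] | prev [-3,1] | push {2}
  [8] u=1 | in [-4,2] | out [-4,2] | ==
  [9] u=2 | in [-4,2] | out [-4,2] | ==

Converged values:
  [0] [-4,1]
  [1] [-4,2]
  [2] [-4,2]

[-4,1]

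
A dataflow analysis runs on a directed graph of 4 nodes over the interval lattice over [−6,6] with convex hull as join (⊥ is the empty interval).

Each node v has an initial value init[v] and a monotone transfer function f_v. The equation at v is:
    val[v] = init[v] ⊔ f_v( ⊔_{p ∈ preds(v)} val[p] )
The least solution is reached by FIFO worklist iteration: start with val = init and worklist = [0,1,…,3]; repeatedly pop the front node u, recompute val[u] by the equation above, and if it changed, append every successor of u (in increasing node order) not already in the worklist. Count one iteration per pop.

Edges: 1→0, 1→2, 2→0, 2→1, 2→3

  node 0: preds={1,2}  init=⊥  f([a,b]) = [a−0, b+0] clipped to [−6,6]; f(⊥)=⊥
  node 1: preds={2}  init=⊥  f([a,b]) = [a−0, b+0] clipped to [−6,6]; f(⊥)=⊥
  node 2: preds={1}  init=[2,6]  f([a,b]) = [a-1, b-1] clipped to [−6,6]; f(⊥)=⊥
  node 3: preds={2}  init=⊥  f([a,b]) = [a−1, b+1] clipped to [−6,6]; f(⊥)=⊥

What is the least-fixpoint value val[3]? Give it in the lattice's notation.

Iteration log — 43 steps:
  step 1. node 0  ⊔preds=[2,6]  new=[2,6]  old=⊥  +wl: 
  step 2. node 1  ⊔preds=[2,6]  new=[2,6]  old=⊥  +wl: 0
  step 3. node 2  ⊔preds=[2,6]  new=[1,6]  old=[2,6]  +wl: 1
  step 4. node 3  ⊔preds=[1,6]  new=[0,6]  old=⊥  +wl: 
  step 5. node 0  ⊔preds=[1,6]  new=[1,6]  old=[2,6]  +wl: 
  step 6. node 1  ⊔preds=[1,6]  new=[1,6]  old=[2,6]  +wl: 0,2
  step 7. node 0  ⊔preds=[1,6]  new=[1,6]  stable
  step 8. node 2  ⊔preds=[1,6]  new=[0,6]  old=[1,6]  +wl: 0,1,3
  step 9. node 0  ⊔preds=[0,6]  new=[0,6]  old=[1,6]  +wl: 
  step 10. node 1  ⊔preds=[0,6]  new=[0,6]  old=[1,6]  +wl: 0,2
  step 11. node 3  ⊔preds=[0,6]  new=[-1,6]  old=[0,6]  +wl: 
  step 12. node 0  ⊔preds=[0,6]  new=[0,6]  stable
  step 13. node 2  ⊔preds=[0,6]  new=[-1,6]  old=[0,6]  +wl: 0,1,3
  step 14. node 0  ⊔preds=[-1,6]  new=[-1,6]  old=[0,6]  +wl: 
  step 15. node 1  ⊔preds=[-1,6]  new=[-1,6]  old=[0,6]  +wl: 0,2
  step 16. node 3  ⊔preds=[-1,6]  new=[-2,6]  old=[-1,6]  +wl: 
  step 17. node 0  ⊔preds=[-1,6]  new=[-1,6]  stable
  step 18. node 2  ⊔preds=[-1,6]  new=[-2,6]  old=[-1,6]  +wl: 0,1,3
  step 19. node 0  ⊔preds=[-2,6]  new=[-2,6]  old=[-1,6]  +wl: 
  step 20. node 1  ⊔preds=[-2,6]  new=[-2,6]  old=[-1,6]  +wl: 0,2
  step 21. node 3  ⊔preds=[-2,6]  new=[-3,6]  old=[-2,6]  +wl: 
  step 22. node 0  ⊔preds=[-2,6]  new=[-2,6]  stable
  step 23. node 2  ⊔preds=[-2,6]  new=[-3,6]  old=[-2,6]  +wl: 0,1,3
  step 24. node 0  ⊔preds=[-3,6]  new=[-3,6]  old=[-2,6]  +wl: 
  step 25. node 1  ⊔preds=[-3,6]  new=[-3,6]  old=[-2,6]  +wl: 0,2
  step 26. node 3  ⊔preds=[-3,6]  new=[-4,6]  old=[-3,6]  +wl: 
  step 27. node 0  ⊔preds=[-3,6]  new=[-3,6]  stable
  step 28. node 2  ⊔preds=[-3,6]  new=[-4,6]  old=[-3,6]  +wl: 0,1,3
  step 29. node 0  ⊔preds=[-4,6]  new=[-4,6]  old=[-3,6]  +wl: 
  step 30. node 1  ⊔preds=[-4,6]  new=[-4,6]  old=[-3,6]  +wl: 0,2
  step 31. node 3  ⊔preds=[-4,6]  new=[-5,6]  old=[-4,6]  +wl: 
  step 32. node 0  ⊔preds=[-4,6]  new=[-4,6]  stable
  step 33. node 2  ⊔preds=[-4,6]  new=[-5,6]  old=[-4,6]  +wl: 0,1,3
  step 34. node 0  ⊔preds=[-5,6]  new=[-5,6]  old=[-4,6]  +wl: 
  step 35. node 1  ⊔preds=[-5,6]  new=[-5,6]  old=[-4,6]  +wl: 0,2
  step 36. node 3  ⊔preds=[-5,6]  new=[-6,6]  old=[-5,6]  +wl: 
  step 37. node 0  ⊔preds=[-5,6]  new=[-5,6]  stable
  step 38. node 2  ⊔preds=[-5,6]  new=[-6,6]  old=[-5,6]  +wl: 0,1,3
  step 39. node 0  ⊔preds=[-6,6]  new=[-6,6]  old=[-5,6]  +wl: 
  step 40. node 1  ⊔preds=[-6,6]  new=[-6,6]  old=[-5,6]  +wl: 0,2
  step 41. node 3  ⊔preds=[-6,6]  new=[-6,6]  stable
  step 42. node 0  ⊔preds=[-6,6]  new=[-6,6]  stable
  step 43. node 2  ⊔preds=[-6,6]  new=[-6,6]  stable

Least fixpoint reached:
  node 0: [-6,6]
  node 1: [-6,6]
  node 2: [-6,6]
  node 3: [-6,6]

[-6,6]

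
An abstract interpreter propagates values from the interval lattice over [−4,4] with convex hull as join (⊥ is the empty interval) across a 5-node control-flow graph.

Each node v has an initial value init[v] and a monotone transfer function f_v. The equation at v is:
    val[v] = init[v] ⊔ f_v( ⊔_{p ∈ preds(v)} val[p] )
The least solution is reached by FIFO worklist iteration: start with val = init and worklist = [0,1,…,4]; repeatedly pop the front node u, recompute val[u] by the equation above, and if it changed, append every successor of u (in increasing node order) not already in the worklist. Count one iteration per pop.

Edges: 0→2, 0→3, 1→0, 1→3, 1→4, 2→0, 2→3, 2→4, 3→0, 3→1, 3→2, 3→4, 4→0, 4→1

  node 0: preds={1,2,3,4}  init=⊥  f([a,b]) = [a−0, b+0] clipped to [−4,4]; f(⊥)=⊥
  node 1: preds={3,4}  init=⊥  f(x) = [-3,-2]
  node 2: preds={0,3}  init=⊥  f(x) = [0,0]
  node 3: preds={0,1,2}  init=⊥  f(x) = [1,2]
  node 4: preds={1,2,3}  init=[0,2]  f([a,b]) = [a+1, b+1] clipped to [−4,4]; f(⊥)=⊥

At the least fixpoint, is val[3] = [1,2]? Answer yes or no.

Worklist (9 pops):
  #1 pop 0: in=[0,2] → [0,2] (was ⊥); enqueue []
  #2 pop 1: in=[0,2] → [-3,-2] (was ⊥); enqueue [0]
  #3 pop 2: in=[0,2] → [0,0] (was ⊥); enqueue []
  #4 pop 3: in=[-3,2] → [1,2] (was ⊥); enqueue [1,2]
  #5 pop 4: in=[-3,2] → [-2,3] (was [0,2]); enqueue []
  #6 pop 0: in=[-3,3] → [-3,3] (was [0,2]); enqueue [3]
  #7 pop 1: in=[-2,3] → [-3,-2] (no change)
  #8 pop 2: in=[-3,3] → [0,0] (no change)
  #9 pop 3: in=[-3,3] → [1,2] (no change)

Fixpoint:
  val[0] = [-3,3]
  val[1] = [-3,-2]
  val[2] = [0,0]
  val[3] = [1,2]
  val[4] = [-2,3]

yes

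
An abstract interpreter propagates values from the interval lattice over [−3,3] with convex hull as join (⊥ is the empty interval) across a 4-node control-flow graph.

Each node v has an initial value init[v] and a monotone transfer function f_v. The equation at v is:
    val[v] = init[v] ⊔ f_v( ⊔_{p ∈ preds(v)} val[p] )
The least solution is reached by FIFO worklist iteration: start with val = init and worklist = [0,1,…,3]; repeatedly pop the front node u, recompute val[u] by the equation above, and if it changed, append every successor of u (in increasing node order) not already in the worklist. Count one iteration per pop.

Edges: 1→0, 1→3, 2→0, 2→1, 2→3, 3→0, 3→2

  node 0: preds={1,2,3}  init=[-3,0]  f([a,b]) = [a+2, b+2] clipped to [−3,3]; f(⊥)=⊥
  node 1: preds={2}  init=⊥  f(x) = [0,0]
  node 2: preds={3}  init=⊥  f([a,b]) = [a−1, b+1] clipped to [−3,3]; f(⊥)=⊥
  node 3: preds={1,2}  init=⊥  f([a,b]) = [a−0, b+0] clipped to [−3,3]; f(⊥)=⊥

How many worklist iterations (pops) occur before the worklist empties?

Trace (21 dequeues):
  [1] u=0 | in ⊥ | out [-3,0] | ==
  [2] u=1 | in ⊥ | out [0,0] | prev ⊥ | push {0}
  [3] u=2 | in ⊥ | out ⊥ | ==
  [4] u=3 | in [0,0] | out [0,0] | prev ⊥ | push {2}
  [5] u=0 | in [0,0] | out [-3,2] | prev [-3,0] | push {}
  [6] u=2 | in [0,0] | out [-1,1] | prev ⊥ | push {0,1,3}
  [7] u=0 | in [-1,1] | out [-3,3] | prev [-3,2] | push {}
  [8] u=1 | in [-1,1] | out [0,0] | ==
  [9] u=3 | in [-1,1] | out [-1,1] | prev [0,0] | push {0,2}
  [10] u=0 | in [-1,1] | out [-3,3] | ==
  [11] u=2 | in [-1,1] | out [-2,2] | prev [-1,1] | push {0,1,3}
  [12] u=0 | in [-2,2] | out [-3,3] | ==
  [13] u=1 | in [-2,2] | out [0,0] | ==
  [14] u=3 | in [-2,2] | out [-2,2] | prev [-1,1] | push {0,2}
  [15] u=0 | in [-2,2] | out [-3,3] | ==
  [16] u=2 | in [-2,2] | out [-3,3] | prev [-2,2] | push {0,1,3}
  [17] u=0 | in [-3,3] | out [-3,3] | ==
  [18] u=1 | in [-3,3] | out [0,0] | ==
  [19] u=3 | in [-3,3] | out [-3,3] | prev [-2,2] | push {0,2}
  [20] u=0 | in [-3,3] | out [-3,3] | ==
  [21] u=2 | in [-3,3] | out [-3,3] | ==

Converged values:
  [0] [-3,3]
  [1] [0,0]
  [2] [-3,3]
  [3] [-3,3]

21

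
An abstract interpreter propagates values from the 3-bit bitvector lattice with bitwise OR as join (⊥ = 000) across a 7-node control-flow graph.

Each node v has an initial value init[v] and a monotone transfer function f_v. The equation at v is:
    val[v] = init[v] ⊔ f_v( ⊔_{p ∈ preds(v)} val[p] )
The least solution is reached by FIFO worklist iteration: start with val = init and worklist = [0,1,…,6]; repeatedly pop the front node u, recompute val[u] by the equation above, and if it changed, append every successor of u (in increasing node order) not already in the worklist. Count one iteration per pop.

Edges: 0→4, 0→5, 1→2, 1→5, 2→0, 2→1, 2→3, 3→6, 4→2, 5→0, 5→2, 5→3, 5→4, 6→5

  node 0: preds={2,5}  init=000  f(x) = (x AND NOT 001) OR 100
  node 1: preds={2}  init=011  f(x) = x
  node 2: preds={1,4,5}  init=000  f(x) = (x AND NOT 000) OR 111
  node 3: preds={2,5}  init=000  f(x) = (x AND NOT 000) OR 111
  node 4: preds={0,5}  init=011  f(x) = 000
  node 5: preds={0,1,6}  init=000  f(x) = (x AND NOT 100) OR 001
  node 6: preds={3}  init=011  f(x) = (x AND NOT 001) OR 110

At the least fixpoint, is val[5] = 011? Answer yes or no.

Trace (13 dequeues):
  [1] u=0 | in 000 | out 100 | prev 000 | push {}
  [2] u=1 | in 000 | out 011 | ==
  [3] u=2 | in 011 | out 111 | prev 000 | push {0,1}
  [4] u=3 | in 111 | out 111 | prev 000 | push {}
  [5] u=4 | in 100 | out 011 | ==
  [6] u=5 | in 111 | out 011 | prev 000 | push {2,3,4}
  [7] u=6 | in 111 | out 111 | prev 011 | push {5}
  [8] u=0 | in 111 | out 110 | prev 100 | push {}
  [9] u=1 | in 111 | out 111 | prev 011 | push {}
  [10] u=2 | in 111 | out 111 | ==
  [11] u=3 | in 111 | out 111 | ==
  [12] u=4 | in 111 | out 011 | ==
  [13] u=5 | in 111 | out 011 | ==

Converged values:
  [0] 110
  [1] 111
  [2] 111
  [3] 111
  [4] 011
  [5] 011
  [6] 111

yes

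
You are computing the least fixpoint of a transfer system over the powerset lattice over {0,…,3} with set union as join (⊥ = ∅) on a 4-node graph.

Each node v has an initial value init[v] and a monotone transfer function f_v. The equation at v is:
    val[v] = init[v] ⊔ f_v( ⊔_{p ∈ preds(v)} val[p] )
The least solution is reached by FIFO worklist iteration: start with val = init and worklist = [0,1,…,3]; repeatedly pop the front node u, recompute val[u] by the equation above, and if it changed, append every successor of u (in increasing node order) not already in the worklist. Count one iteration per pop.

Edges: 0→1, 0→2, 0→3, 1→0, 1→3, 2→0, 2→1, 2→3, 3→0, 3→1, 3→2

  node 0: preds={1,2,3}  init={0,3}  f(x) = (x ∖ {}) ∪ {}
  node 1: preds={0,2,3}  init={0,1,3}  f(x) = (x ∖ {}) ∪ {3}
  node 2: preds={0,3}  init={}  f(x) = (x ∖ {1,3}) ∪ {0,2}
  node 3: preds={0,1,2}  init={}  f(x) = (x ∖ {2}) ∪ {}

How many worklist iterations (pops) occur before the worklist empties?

9

Trace (9 dequeues):
  [1] u=0 | in {0,1,3} | out {0,1,3} | prev {0,3} | push {}
  [2] u=1 | in {0,1,3} | out {0,1,3} | ==
  [3] u=2 | in {0,1,3} | out {0,2} | prev {} | push {0,1}
  [4] u=3 | in {0,1,2,3} | out {0,1,3} | prev {} | push {2}
  [5] u=0 | in {0,1,2,3} | out {0,1,2,3} | prev {0,1,3} | push {3}
  [6] u=1 | in {0,1,2,3} | out {0,1,2,3} | prev {0,1,3} | push {0}
  [7] u=2 | in {0,1,2,3} | out {0,2} | ==
  [8] u=3 | in {0,1,2,3} | out {0,1,3} | ==
  [9] u=0 | in {0,1,2,3} | out {0,1,2,3} | ==

Converged values:
  [0] {0,1,2,3}
  [1] {0,1,2,3}
  [2] {0,2}
  [3] {0,1,3}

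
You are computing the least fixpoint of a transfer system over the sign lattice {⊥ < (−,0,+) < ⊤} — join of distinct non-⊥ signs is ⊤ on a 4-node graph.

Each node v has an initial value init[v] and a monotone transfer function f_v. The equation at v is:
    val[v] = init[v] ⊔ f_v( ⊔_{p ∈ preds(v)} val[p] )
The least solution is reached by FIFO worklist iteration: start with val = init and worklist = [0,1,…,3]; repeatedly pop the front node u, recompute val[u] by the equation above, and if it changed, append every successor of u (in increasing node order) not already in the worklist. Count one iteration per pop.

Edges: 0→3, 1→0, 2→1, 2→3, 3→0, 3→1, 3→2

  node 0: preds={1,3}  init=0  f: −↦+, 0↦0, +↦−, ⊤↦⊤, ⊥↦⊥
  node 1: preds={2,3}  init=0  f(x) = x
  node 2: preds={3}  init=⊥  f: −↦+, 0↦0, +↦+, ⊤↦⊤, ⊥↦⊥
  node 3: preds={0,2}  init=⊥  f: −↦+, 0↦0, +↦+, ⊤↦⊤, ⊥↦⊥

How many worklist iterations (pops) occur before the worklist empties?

9

Trace (9 dequeues):
  [1] u=0 | in 0 | out 0 | ==
  [2] u=1 | in ⊥ | out 0 | ==
  [3] u=2 | in ⊥ | out ⊥ | ==
  [4] u=3 | in 0 | out 0 | prev ⊥ | push {0,1,2}
  [5] u=0 | in 0 | out 0 | ==
  [6] u=1 | in 0 | out 0 | ==
  [7] u=2 | in 0 | out 0 | prev ⊥ | push {1,3}
  [8] u=1 | in 0 | out 0 | ==
  [9] u=3 | in 0 | out 0 | ==

Converged values:
  [0] 0
  [1] 0
  [2] 0
  [3] 0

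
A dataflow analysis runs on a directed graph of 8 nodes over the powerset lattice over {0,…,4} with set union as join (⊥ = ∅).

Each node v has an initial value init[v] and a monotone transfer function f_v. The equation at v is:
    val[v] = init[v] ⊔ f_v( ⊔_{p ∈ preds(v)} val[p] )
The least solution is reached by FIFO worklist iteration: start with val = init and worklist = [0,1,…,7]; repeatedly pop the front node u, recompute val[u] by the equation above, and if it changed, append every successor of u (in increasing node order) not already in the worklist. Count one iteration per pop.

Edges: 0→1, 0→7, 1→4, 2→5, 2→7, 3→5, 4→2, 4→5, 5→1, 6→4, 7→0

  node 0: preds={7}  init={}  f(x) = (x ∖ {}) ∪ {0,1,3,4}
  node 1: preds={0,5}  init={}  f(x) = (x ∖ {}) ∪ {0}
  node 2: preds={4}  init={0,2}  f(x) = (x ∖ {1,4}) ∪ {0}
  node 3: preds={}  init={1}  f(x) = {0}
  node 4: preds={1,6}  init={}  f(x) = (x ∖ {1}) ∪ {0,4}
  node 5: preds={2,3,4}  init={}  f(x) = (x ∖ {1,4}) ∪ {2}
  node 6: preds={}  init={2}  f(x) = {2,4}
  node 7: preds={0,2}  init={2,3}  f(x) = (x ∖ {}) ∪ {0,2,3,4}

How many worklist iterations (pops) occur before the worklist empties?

Worklist (14 pops):
  #1 pop 0: in={2,3} → {0,1,2,3,4} (was {}); enqueue []
  #2 pop 1: in={0,1,2,3,4} → {0,1,2,3,4} (was {}); enqueue []
  #3 pop 2: in={} → {0,2} (no change)
  #4 pop 3: in={} → {0,1} (was {1}); enqueue []
  #5 pop 4: in={0,1,2,3,4} → {0,2,3,4} (was {}); enqueue [2]
  #6 pop 5: in={0,1,2,3,4} → {0,2,3} (was {}); enqueue [1]
  #7 pop 6: in={} → {2,4} (was {2}); enqueue [4]
  #8 pop 7: in={0,1,2,3,4} → {0,1,2,3,4} (was {2,3}); enqueue [0]
  #9 pop 2: in={0,2,3,4} → {0,2,3} (was {0,2}); enqueue [5,7]
  #10 pop 1: in={0,1,2,3,4} → {0,1,2,3,4} (no change)
  #11 pop 4: in={0,1,2,3,4} → {0,2,3,4} (no change)
  #12 pop 0: in={0,1,2,3,4} → {0,1,2,3,4} (no change)
  #13 pop 5: in={0,1,2,3,4} → {0,2,3} (no change)
  #14 pop 7: in={0,1,2,3,4} → {0,1,2,3,4} (no change)

Fixpoint:
  val[0] = {0,1,2,3,4}
  val[1] = {0,1,2,3,4}
  val[2] = {0,2,3}
  val[3] = {0,1}
  val[4] = {0,2,3,4}
  val[5] = {0,2,3}
  val[6] = {2,4}
  val[7] = {0,1,2,3,4}

14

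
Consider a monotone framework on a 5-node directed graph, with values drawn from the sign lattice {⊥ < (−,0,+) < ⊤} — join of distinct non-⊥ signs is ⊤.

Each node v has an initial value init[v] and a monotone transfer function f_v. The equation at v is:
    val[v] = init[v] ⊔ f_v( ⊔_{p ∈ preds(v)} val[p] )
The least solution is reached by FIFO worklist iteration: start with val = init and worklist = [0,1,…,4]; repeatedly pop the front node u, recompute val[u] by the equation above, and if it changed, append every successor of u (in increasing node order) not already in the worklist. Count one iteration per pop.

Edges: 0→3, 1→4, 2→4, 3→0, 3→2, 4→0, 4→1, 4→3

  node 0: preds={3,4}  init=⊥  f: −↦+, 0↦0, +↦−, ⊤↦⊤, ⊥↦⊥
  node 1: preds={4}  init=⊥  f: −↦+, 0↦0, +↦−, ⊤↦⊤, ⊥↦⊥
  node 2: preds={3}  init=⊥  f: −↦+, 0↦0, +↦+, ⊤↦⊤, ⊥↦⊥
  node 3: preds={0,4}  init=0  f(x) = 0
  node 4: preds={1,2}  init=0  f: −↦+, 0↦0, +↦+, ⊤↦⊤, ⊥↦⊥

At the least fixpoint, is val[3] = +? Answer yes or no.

no

Trace (5 dequeues):
  [1] u=0 | in 0 | out 0 | prev ⊥ | push {}
  [2] u=1 | in 0 | out 0 | prev ⊥ | push {}
  [3] u=2 | in 0 | out 0 | prev ⊥ | push {}
  [4] u=3 | in 0 | out 0 | ==
  [5] u=4 | in 0 | out 0 | ==

Converged values:
  [0] 0
  [1] 0
  [2] 0
  [3] 0
  [4] 0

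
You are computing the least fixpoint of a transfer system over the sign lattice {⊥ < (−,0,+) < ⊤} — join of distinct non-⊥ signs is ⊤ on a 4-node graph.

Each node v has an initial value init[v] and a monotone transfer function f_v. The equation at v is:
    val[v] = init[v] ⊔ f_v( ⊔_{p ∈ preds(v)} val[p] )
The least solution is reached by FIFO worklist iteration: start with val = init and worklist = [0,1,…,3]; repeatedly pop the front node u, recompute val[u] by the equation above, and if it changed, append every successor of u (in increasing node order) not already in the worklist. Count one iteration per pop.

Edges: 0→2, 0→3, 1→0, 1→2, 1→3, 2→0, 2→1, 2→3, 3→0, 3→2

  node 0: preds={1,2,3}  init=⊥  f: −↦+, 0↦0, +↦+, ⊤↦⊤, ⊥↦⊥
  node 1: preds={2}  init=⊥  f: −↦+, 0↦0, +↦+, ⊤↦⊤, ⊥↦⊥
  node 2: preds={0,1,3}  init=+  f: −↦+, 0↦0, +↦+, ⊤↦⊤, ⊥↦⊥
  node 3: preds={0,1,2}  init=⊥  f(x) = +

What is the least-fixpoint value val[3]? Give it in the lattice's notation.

+

Iteration log — 6 steps:
  step 1. node 0  ⊔preds=+  new=+  old=⊥  +wl: 
  step 2. node 1  ⊔preds=+  new=+  old=⊥  +wl: 0
  step 3. node 2  ⊔preds=+  new=+  stable
  step 4. node 3  ⊔preds=+  new=+  old=⊥  +wl: 2
  step 5. node 0  ⊔preds=+  new=+  stable
  step 6. node 2  ⊔preds=+  new=+  stable

Least fixpoint reached:
  node 0: +
  node 1: +
  node 2: +
  node 3: +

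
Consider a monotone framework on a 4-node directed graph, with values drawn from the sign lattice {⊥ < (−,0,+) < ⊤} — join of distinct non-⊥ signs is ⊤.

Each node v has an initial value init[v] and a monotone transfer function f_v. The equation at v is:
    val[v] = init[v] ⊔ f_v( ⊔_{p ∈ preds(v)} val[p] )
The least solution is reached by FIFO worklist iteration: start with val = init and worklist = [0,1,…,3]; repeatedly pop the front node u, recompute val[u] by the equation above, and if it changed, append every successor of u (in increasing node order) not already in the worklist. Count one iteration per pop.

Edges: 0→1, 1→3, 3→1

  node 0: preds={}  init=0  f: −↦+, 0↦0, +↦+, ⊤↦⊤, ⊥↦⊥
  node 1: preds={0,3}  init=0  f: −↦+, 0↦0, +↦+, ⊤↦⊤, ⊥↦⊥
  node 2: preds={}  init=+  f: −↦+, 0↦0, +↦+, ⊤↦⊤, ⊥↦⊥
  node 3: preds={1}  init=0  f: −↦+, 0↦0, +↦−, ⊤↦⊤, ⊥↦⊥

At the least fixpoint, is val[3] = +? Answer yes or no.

no

Iteration log — 4 steps:
  step 1. node 0  ⊔preds=⊥  new=0  stable
  step 2. node 1  ⊔preds=0  new=0  stable
  step 3. node 2  ⊔preds=⊥  new=+  stable
  step 4. node 3  ⊔preds=0  new=0  stable

Least fixpoint reached:
  node 0: 0
  node 1: 0
  node 2: +
  node 3: 0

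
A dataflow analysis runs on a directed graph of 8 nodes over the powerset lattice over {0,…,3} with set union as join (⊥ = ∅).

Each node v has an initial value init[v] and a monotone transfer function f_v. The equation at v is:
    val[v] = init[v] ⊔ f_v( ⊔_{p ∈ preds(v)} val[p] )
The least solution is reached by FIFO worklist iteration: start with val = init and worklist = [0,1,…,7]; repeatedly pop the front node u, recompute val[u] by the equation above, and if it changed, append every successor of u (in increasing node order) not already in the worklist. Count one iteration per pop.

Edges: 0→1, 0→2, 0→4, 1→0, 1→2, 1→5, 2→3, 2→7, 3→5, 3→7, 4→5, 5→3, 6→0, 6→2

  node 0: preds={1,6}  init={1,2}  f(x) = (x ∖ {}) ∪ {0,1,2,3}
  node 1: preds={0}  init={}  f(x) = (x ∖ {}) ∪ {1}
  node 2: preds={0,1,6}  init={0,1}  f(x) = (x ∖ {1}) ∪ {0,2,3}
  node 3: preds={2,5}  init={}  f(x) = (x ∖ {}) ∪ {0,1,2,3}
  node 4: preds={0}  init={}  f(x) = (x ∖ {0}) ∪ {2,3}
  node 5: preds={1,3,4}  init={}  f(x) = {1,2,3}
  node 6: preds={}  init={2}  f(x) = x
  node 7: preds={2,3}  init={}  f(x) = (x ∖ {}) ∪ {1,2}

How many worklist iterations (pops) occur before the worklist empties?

10

Worklist (10 pops):
  #1 pop 0: in={2} → {0,1,2,3} (was {1,2}); enqueue []
  #2 pop 1: in={0,1,2,3} → {0,1,2,3} (was {}); enqueue [0]
  #3 pop 2: in={0,1,2,3} → {0,1,2,3} (was {0,1}); enqueue []
  #4 pop 3: in={0,1,2,3} → {0,1,2,3} (was {}); enqueue []
  #5 pop 4: in={0,1,2,3} → {1,2,3} (was {}); enqueue []
  #6 pop 5: in={0,1,2,3} → {1,2,3} (was {}); enqueue [3]
  #7 pop 6: in={} → {2} (no change)
  #8 pop 7: in={0,1,2,3} → {0,1,2,3} (was {}); enqueue []
  #9 pop 0: in={0,1,2,3} → {0,1,2,3} (no change)
  #10 pop 3: in={0,1,2,3} → {0,1,2,3} (no change)

Fixpoint:
  val[0] = {0,1,2,3}
  val[1] = {0,1,2,3}
  val[2] = {0,1,2,3}
  val[3] = {0,1,2,3}
  val[4] = {1,2,3}
  val[5] = {1,2,3}
  val[6] = {2}
  val[7] = {0,1,2,3}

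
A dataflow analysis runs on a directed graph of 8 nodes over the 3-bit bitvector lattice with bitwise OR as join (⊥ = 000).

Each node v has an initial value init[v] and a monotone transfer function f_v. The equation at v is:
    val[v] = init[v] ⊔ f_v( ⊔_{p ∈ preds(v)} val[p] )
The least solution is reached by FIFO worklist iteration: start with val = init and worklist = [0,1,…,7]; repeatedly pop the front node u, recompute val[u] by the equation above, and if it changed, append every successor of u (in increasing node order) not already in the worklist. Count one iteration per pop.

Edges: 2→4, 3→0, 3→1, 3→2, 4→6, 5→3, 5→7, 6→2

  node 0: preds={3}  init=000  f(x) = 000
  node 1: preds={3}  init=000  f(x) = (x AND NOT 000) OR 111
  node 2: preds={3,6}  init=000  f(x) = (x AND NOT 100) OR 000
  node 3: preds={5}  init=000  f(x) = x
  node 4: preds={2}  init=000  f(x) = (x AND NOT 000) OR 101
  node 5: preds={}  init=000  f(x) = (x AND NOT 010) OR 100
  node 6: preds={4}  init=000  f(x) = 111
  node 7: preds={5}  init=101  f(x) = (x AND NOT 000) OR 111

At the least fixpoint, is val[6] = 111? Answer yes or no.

Trace (14 dequeues):
  [1] u=0 | in 000 | out 000 | ==
  [2] u=1 | in 000 | out 111 | prev 000 | push {}
  [3] u=2 | in 000 | out 000 | ==
  [4] u=3 | in 000 | out 000 | ==
  [5] u=4 | in 000 | out 101 | prev 000 | push {}
  [6] u=5 | in 000 | out 100 | prev 000 | push {3}
  [7] u=6 | in 101 | out 111 | prev 000 | push {2}
  [8] u=7 | in 100 | out 111 | prev 101 | push {}
  [9] u=3 | in 100 | out 100 | prev 000 | push {0,1}
  [10] u=2 | in 111 | out 011 | prev 000 | push {4}
  [11] u=0 | in 100 | out 000 | ==
  [12] u=1 | in 100 | out 111 | ==
  [13] u=4 | in 011 | out 111 | prev 101 | push {6}
  [14] u=6 | in 111 | out 111 | ==

Converged values:
  [0] 000
  [1] 111
  [2] 011
  [3] 100
  [4] 111
  [5] 100
  [6] 111
  [7] 111

yes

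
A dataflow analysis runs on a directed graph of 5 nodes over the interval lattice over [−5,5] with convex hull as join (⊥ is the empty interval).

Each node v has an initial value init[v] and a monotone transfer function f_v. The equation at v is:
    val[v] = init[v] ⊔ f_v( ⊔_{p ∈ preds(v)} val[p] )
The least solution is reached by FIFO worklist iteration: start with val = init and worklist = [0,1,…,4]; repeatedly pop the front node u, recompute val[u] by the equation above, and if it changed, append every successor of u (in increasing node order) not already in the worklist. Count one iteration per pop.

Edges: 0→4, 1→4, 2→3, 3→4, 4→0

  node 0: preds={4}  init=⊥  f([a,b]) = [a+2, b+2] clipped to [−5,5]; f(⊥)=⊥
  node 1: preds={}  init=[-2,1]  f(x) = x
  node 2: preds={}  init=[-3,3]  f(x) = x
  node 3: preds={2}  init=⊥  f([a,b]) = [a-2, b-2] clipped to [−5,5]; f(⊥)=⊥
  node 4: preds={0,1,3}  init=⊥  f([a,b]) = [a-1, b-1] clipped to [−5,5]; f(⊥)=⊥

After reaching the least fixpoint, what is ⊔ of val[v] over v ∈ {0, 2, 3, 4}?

Trace (14 dequeues):
  [1] u=0 | in ⊥ | out ⊥ | ==
  [2] u=1 | in ⊥ | out [-2,1] | ==
  [3] u=2 | in ⊥ | out [-3,3] | ==
  [4] u=3 | in [-3,3] | out [-5,1] | prev ⊥ | push {}
  [5] u=4 | in [-5,1] | out [-5,0] | prev ⊥ | push {0}
  [6] u=0 | in [-5,0] | out [-3,2] | prev ⊥ | push {4}
  [7] u=4 | in [-5,2] | out [-5,1] | prev [-5,0] | push {0}
  [8] u=0 | in [-5,1] | out [-3,3] | prev [-3,2] | push {4}
  [9] u=4 | in [-5,3] | out [-5,2] | prev [-5,1] | push {0}
  [10] u=0 | in [-5,2] | out [-3,4] | prev [-3,3] | push {4}
  [11] u=4 | in [-5,4] | out [-5,3] | prev [-5,2] | push {0}
  [12] u=0 | in [-5,3] | out [-3,5] | prev [-3,4] | push {4}
  [13] u=4 | in [-5,5] | out [-5,4] | prev [-5,3] | push {0}
  [14] u=0 | in [-5,4] | out [-3,5] | ==

Converged values:
  [0] [-3,5]
  [1] [-2,1]
  [2] [-3,3]
  [3] [-5,1]
  [4] [-5,4]

[-5,5]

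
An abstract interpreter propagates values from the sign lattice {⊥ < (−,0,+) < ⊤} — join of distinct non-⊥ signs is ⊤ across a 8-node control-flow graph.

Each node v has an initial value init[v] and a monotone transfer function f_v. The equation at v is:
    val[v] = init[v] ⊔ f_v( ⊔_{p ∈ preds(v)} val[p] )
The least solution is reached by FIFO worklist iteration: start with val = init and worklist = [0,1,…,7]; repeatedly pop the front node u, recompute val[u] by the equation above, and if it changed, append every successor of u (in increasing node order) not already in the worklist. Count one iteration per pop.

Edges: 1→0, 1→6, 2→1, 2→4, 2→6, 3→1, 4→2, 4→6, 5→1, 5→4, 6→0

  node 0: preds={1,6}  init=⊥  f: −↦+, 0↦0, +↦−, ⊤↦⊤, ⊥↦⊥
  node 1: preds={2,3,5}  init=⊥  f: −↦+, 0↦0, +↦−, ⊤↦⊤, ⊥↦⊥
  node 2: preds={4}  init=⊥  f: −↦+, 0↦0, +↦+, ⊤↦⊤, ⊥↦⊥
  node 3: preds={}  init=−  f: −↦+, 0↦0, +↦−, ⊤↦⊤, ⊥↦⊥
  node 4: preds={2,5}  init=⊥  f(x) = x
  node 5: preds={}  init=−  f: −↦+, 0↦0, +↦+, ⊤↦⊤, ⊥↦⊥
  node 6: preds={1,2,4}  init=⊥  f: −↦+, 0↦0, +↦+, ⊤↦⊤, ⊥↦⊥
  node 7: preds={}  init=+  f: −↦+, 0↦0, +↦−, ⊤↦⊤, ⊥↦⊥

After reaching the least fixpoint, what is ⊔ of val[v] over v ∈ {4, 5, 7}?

Iteration log — 18 steps:
  step 1. node 0  ⊔preds=⊥  new=⊥  stable
  step 2. node 1  ⊔preds=−  new=+  old=⊥  +wl: 0
  step 3. node 2  ⊔preds=⊥  new=⊥  stable
  step 4. node 3  ⊔preds=⊥  new=−  stable
  step 5. node 4  ⊔preds=−  new=−  old=⊥  +wl: 2
  step 6. node 5  ⊔preds=⊥  new=−  stable
  step 7. node 6  ⊔preds=⊤  new=⊤  old=⊥  +wl: 
  step 8. node 7  ⊔preds=⊥  new=+  stable
  step 9. node 0  ⊔preds=⊤  new=⊤  old=⊥  +wl: 
  step 10. node 2  ⊔preds=−  new=+  old=⊥  +wl: 1,4,6
  step 11. node 1  ⊔preds=⊤  new=⊤  old=+  +wl: 0
  step 12. node 4  ⊔preds=⊤  new=⊤  old=−  +wl: 2
  step 13. node 6  ⊔preds=⊤  new=⊤  stable
  step 14. node 0  ⊔preds=⊤  new=⊤  stable
  step 15. node 2  ⊔preds=⊤  new=⊤  old=+  +wl: 1,4,6
  step 16. node 1  ⊔preds=⊤  new=⊤  stable
  step 17. node 4  ⊔preds=⊤  new=⊤  stable
  step 18. node 6  ⊔preds=⊤  new=⊤  stable

Least fixpoint reached:
  node 0: ⊤
  node 1: ⊤
  node 2: ⊤
  node 3: −
  node 4: ⊤
  node 5: −
  node 6: ⊤
  node 7: +

⊤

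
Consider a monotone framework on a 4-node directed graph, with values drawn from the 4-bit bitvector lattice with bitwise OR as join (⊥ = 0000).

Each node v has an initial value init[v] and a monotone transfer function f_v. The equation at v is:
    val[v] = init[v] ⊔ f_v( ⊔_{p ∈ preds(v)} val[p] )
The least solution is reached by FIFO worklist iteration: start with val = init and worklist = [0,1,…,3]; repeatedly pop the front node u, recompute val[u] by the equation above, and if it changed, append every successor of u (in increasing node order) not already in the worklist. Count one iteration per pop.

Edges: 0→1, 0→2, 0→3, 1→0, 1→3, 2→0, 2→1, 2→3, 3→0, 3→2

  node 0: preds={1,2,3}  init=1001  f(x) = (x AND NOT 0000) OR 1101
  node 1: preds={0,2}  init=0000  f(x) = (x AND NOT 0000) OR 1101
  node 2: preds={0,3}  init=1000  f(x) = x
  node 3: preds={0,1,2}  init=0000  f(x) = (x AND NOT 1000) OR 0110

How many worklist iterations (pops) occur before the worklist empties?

10

Trace (10 dequeues):
  [1] u=0 | in 1000 | out 1101 | prev 1001 | push {}
  [2] u=1 | in 1101 | out 1101 | prev 0000 | push {0}
  [3] u=2 | in 1101 | out 1101 | prev 1000 | push {1}
  [4] u=3 | in 1101 | out 0111 | prev 0000 | push {2}
  [5] u=0 | in 1111 | out 1111 | prev 1101 | push {3}
  [6] u=1 | in 1111 | out 1111 | prev 1101 | push {0}
  [7] u=2 | in 1111 | out 1111 | prev 1101 | push {1}
  [8] u=3 | in 1111 | out 0111 | ==
  [9] u=0 | in 1111 | out 1111 | ==
  [10] u=1 | in 1111 | out 1111 | ==

Converged values:
  [0] 1111
  [1] 1111
  [2] 1111
  [3] 0111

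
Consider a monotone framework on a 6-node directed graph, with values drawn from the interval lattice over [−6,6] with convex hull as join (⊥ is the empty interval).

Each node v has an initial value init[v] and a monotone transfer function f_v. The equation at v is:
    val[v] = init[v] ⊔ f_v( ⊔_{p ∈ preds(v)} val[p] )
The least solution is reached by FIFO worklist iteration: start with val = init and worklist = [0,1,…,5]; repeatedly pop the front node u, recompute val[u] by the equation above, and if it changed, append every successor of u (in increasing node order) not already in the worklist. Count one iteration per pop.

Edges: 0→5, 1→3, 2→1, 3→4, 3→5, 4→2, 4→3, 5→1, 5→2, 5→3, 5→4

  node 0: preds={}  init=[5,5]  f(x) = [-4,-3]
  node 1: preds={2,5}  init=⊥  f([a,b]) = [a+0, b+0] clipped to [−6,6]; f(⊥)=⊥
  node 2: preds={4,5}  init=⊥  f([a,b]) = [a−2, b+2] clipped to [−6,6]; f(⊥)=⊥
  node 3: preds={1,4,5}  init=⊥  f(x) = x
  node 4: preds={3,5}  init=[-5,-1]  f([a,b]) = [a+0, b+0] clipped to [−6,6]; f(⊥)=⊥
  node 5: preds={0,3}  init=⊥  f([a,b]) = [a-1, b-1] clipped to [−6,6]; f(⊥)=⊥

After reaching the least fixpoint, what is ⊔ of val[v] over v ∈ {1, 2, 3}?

[-6,6]

Trace (20 dequeues):
  [1] u=0 | in ⊥ | out [-4,5] | prev [5,5] | push {}
  [2] u=1 | in ⊥ | out ⊥ | ==
  [3] u=2 | in [-5,-1] | out [-6,1] | prev ⊥ | push {1}
  [4] u=3 | in [-5,-1] | out [-5,-1] | prev ⊥ | push {}
  [5] u=4 | in [-5,-1] | out [-5,-1] | ==
  [6] u=5 | in [-5,5] | out [-6,4] | prev ⊥ | push {2,3,4}
  [7] u=1 | in [-6,4] | out [-6,4] | prev ⊥ | push {}
  [8] u=2 | in [-6,4] | out [-6,6] | prev [-6,1] | push {1}
  [9] u=3 | in [-6,4] | out [-6,4] | prev [-5,-1] | push {5}
  [10] u=4 | in [-6,4] | out [-6,4] | prev [-5,-1] | push {2,3}
  [11] u=1 | in [-6,6] | out [-6,6] | prev [-6,4] | push {}
  [12] u=5 | in [-6,5] | out [-6,4] | ==
  [13] u=2 | in [-6,4] | out [-6,6] | ==
  [14] u=3 | in [-6,6] | out [-6,6] | prev [-6,4] | push {4,5}
  [15] u=4 | in [-6,6] | out [-6,6] | prev [-6,4] | push {2,3}
  [16] u=5 | in [-6,6] | out [-6,5] | prev [-6,4] | push {1,4}
  [17] u=2 | in [-6,6] | out [-6,6] | ==
  [18] u=3 | in [-6,6] | out [-6,6] | ==
  [19] u=1 | in [-6,6] | out [-6,6] | ==
  [20] u=4 | in [-6,6] | out [-6,6] | ==

Converged values:
  [0] [-4,5]
  [1] [-6,6]
  [2] [-6,6]
  [3] [-6,6]
  [4] [-6,6]
  [5] [-6,5]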